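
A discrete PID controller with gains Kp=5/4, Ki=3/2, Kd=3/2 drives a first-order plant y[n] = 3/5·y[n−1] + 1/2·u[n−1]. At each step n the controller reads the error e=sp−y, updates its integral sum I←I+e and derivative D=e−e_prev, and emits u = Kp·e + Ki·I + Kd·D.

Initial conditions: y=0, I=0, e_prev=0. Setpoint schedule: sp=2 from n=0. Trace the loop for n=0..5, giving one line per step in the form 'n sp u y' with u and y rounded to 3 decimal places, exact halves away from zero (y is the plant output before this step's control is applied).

(exact arithmetic carried between steps; '≈' marks a value shown rounded to 6 d.p. or computed from one; I and e_prev carry over from the previous line; the table rounds u and y to 3 d.p., halves away from zero)
n=0: y=0, sp=2, e=sp−y=2; I=2, D=e−e_prev=2; u=5/4·2+3/2·2+3/2·2=8.5; next y=3/5·0+1/2·8.5=4.25
n=1: y=4.25, sp=2, e=sp−y=-2.25; I=-0.25, D=e−e_prev=-4.25; u=5/4·(-2.25)+3/2·(-0.25)+3/2·(-4.25)=-9.5625; next y=3/5·4.25+1/2·(-9.5625)=-2.23125
n=2: y=-2.23125, sp=2, e=sp−y=4.23125; I=3.98125, D=e−e_prev=6.48125; u=5/4·4.23125+3/2·3.98125+3/2·6.48125≈20.982813; next y=3/5·(-2.23125)+1/2·20.982813≈9.152656
n=3: y≈9.152656, sp=2, e=sp−y≈-7.152656; I≈-3.171406, D=e−e_prev≈-11.383906; u=5/4·(-7.152656)+3/2·(-3.171406)+3/2·(-11.383906)≈-30.773789; next y=3/5·9.152656+1/2·(-30.773789)≈-9.895301
n=4: y≈-9.895301, sp=2, e=sp−y≈11.895301; I≈8.723895, D=e−e_prev≈19.047957; u=5/4·11.895301+3/2·8.723895+3/2·19.047957≈56.526903; next y=3/5·(-9.895301)+1/2·56.526903≈22.326271
n=5: y≈22.326271, sp=2, e=sp−y≈-20.326271; I≈-11.602377, D=e−e_prev≈-32.221572; u=5/4·(-20.326271)+3/2·(-11.602377)+3/2·(-32.221572)≈-91.143762; next y=3/5·22.326271+1/2·(-91.143762)≈-32.176118

0 2 8.500 0.000
1 2 -9.563 4.250
2 2 20.983 -2.231
3 2 -30.774 9.153
4 2 56.527 -9.895
5 2 -91.144 22.326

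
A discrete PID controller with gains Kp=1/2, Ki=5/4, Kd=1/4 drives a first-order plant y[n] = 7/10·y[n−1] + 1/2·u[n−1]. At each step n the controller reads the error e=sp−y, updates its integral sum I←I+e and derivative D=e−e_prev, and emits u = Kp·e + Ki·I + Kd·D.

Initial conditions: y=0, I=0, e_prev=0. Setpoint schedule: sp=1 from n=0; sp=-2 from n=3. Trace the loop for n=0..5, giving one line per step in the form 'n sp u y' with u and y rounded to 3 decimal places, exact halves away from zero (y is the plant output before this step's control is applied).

(exact arithmetic carried between steps; '≈' marks a value shown rounded to 6 d.p. or computed from one; I and e_prev carry over from the previous line; the table rounds u and y to 3 d.p., halves away from zero)
n=0: y=0, sp=1, e=sp−y=1; I=1, D=e−e_prev=1; u=1/2·1+5/4·1+1/4·1=2; next y=7/10·0+1/2·2=1
n=1: y=1, sp=1, e=sp−y=0; I=1, D=e−e_prev=-1; u=1/2·0+5/4·1+1/4·(-1)=1; next y=7/10·1+1/2·1=1.2
n=2: y=1.2, sp=1, e=sp−y=-0.2; I=0.8, D=e−e_prev=-0.2; u=1/2·(-0.2)+5/4·0.8+1/4·(-0.2)=0.85; next y=7/10·1.2+1/2·0.85=1.265
n=3: y=1.265, sp=-2, e=sp−y=-3.265; I=-2.465, D=e−e_prev=-3.065; u=1/2·(-3.265)+5/4·(-2.465)+1/4·(-3.065)=-5.48; next y=7/10·1.265+1/2·(-5.48)=-1.8545
n=4: y=-1.8545, sp=-2, e=sp−y=-0.1455; I=-2.6105, D=e−e_prev=3.1195; u=1/2·(-0.1455)+5/4·(-2.6105)+1/4·3.1195=-2.556; next y=7/10·(-1.8545)+1/2·(-2.556)=-2.57615
n=5: y=-2.57615, sp=-2, e=sp−y=0.57615; I=-2.03435, D=e−e_prev=0.72165; u=1/2·0.57615+5/4·(-2.03435)+1/4·0.72165=-2.07445; next y=7/10·(-2.57615)+1/2·(-2.07445)=-2.84053

0 1 2.000 0.000
1 1 1.000 1.000
2 1 0.850 1.200
3 -2 -5.480 1.265
4 -2 -2.556 -1.855
5 -2 -2.074 -2.576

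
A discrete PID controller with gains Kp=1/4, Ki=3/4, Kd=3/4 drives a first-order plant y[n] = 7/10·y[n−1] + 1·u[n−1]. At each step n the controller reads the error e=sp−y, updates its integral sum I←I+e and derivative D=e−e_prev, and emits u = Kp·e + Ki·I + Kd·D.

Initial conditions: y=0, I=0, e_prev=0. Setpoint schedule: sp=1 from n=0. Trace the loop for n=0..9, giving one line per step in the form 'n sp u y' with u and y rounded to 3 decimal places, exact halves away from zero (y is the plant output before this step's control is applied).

(exact arithmetic carried between steps; '≈' marks a value shown rounded to 6 d.p. or computed from one; I and e_prev carry over from the previous line; the table rounds u and y to 3 d.p., halves away from zero)
n=0: y=0, sp=1, e=sp−y=1; I=1, D=e−e_prev=1; u=1/4·1+3/4·1+3/4·1=1.75; next y=7/10·0+1·1.75=1.75
n=1: y=1.75, sp=1, e=sp−y=-0.75; I=0.25, D=e−e_prev=-1.75; u=1/4·(-0.75)+3/4·0.25+3/4·(-1.75)=-1.3125; next y=7/10·1.75+1·(-1.3125)=-0.0875
n=2: y=-0.0875, sp=1, e=sp−y=1.0875; I=1.3375, D=e−e_prev=1.8375; u=1/4·1.0875+3/4·1.3375+3/4·1.8375=2.653125; next y=7/10·(-0.0875)+1·2.653125=2.591875
n=3: y=2.591875, sp=1, e=sp−y=-1.591875; I=-0.254375, D=e−e_prev=-2.679375; u=1/4·(-1.591875)+3/4·(-0.254375)+3/4·(-2.679375)≈-2.598281; next y=7/10·2.591875+1·(-2.598281)≈-0.783969
n=4: y≈-0.783969, sp=1, e=sp−y≈1.783969; I≈1.529594, D=e−e_prev≈3.375844; u=1/4·1.783969+3/4·1.529594+3/4·3.375844≈4.125070; next y=7/10·(-0.783969)+1·4.125070≈3.576292
n=5: y≈3.576292, sp=1, e=sp−y≈-2.576292; I≈-1.046698, D=e−e_prev≈-4.360261; u=1/4·(-2.576292)+3/4·(-1.046698)+3/4·(-4.360261)≈-4.699293; next y=7/10·3.576292+1·(-4.699293)≈-2.195888
n=6: y≈-2.195888, sp=1, e=sp−y≈3.195888; I≈2.149190, D=e−e_prev≈5.772180; u=1/4·3.195888+3/4·2.149190+3/4·5.772180≈6.739999; next y=7/10·(-2.195888)+1·6.739999≈5.202878
n=7: y≈5.202878, sp=1, e=sp−y≈-4.202878; I≈-2.053688, D=e−e_prev≈-7.398766; u=1/4·(-4.202878)+3/4·(-2.053688)+3/4·(-7.398766)≈-8.140060; next y=7/10·5.202878+1·(-8.140060)≈-4.498045
n=8: y≈-4.498045, sp=1, e=sp−y≈5.498045; I≈3.444357, D=e−e_prev≈9.700923; u=1/4·5.498045+3/4·3.444357+3/4·9.700923≈11.233472; next y=7/10·(-4.498045)+1·11.233472≈8.084840
n=9: y≈8.084840, sp=1, e=sp−y≈-7.084840; I≈-3.640483, D=e−e_prev≈-12.582885; u=1/4·(-7.084840)+3/4·(-3.640483)+3/4·(-12.582885)≈-13.938736; next y=7/10·8.084840+1·(-13.938736)≈-8.279348

0 1 1.750 0.000
1 1 -1.313 1.750
2 1 2.653 -0.088
3 1 -2.598 2.592
4 1 4.125 -0.784
5 1 -4.699 3.576
6 1 6.740 -2.196
7 1 -8.140 5.203
8 1 11.233 -4.498
9 1 -13.939 8.085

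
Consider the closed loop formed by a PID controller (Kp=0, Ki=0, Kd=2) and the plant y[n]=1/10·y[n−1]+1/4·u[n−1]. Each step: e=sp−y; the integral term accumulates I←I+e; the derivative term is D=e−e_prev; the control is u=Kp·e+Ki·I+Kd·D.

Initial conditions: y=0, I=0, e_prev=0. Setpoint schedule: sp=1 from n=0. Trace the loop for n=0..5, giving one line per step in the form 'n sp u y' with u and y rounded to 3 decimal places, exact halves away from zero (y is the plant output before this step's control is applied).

(exact arithmetic carried between steps; '≈' marks a value shown rounded to 6 d.p. or computed from one; I and e_prev carry over from the previous line; the table rounds u and y to 3 d.p., halves away from zero)
n=0: y=0, sp=1, e=sp−y=1; I=1, D=e−e_prev=1; u=0·1+0·1+2·1=2; next y=1/10·0+1/4·2=0.5
n=1: y=0.5, sp=1, e=sp−y=0.5; I=1.5, D=e−e_prev=-0.5; u=0·0.5+0·1.5+2·(-0.5)=-1; next y=1/10·0.5+1/4·(-1)=-0.2
n=2: y=-0.2, sp=1, e=sp−y=1.2; I=2.7, D=e−e_prev=0.7; u=0·1.2+0·2.7+2·0.7=1.4; next y=1/10·(-0.2)+1/4·1.4=0.33
n=3: y=0.33, sp=1, e=sp−y=0.67; I=3.37, D=e−e_prev=-0.53; u=0·0.67+0·3.37+2·(-0.53)=-1.06; next y=1/10·0.33+1/4·(-1.06)=-0.232
n=4: y=-0.232, sp=1, e=sp−y=1.232; I=4.602, D=e−e_prev=0.562; u=0·1.232+0·4.602+2·0.562=1.124; next y=1/10·(-0.232)+1/4·1.124=0.2578
n=5: y=0.2578, sp=1, e=sp−y=0.7422; I=5.3442, D=e−e_prev=-0.4898; u=0·0.7422+0·5.3442+2·(-0.4898)=-0.9796; next y=1/10·0.2578+1/4·(-0.9796)=-0.21912

0 1 2.000 0.000
1 1 -1.000 0.500
2 1 1.400 -0.200
3 1 -1.060 0.330
4 1 1.124 -0.232
5 1 -0.980 0.258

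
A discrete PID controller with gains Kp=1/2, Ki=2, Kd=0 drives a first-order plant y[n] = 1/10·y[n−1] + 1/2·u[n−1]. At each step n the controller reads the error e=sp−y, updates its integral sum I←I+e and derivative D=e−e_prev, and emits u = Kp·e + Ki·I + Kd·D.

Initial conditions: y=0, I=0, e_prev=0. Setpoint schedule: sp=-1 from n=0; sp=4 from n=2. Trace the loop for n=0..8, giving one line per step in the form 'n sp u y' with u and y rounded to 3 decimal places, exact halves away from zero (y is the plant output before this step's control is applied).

(exact arithmetic carried between steps; '≈' marks a value shown rounded to 6 d.p. or computed from one; I and e_prev carry over from the previous line; the table rounds u and y to 3 d.p., halves away from zero)
n=0: y=0, sp=-1, e=sp−y=-1; I=-1, D=e−e_prev=-1; u=1/2·(-1)+2·(-1)+0·(-1)=-2.5; next y=1/10·0+1/2·(-2.5)=-1.25
n=1: y=-1.25, sp=-1, e=sp−y=0.25; I=-0.75, D=e−e_prev=1.25; u=1/2·0.25+2·(-0.75)+0·1.25=-1.375; next y=1/10·(-1.25)+1/2·(-1.375)=-0.8125
n=2: y=-0.8125, sp=4, e=sp−y=4.8125; I=4.0625, D=e−e_prev=4.5625; u=1/2·4.8125+2·4.0625+0·4.5625=10.53125; next y=1/10·(-0.8125)+1/2·10.53125=5.184375
n=3: y=5.184375, sp=4, e=sp−y=-1.184375; I=2.878125, D=e−e_prev=-5.996875; u=1/2·(-1.184375)+2·2.878125+0·(-5.996875)≈5.164063; next y=1/10·5.184375+1/2·5.164063≈3.100469
n=4: y≈3.100469, sp=4, e=sp−y≈0.899531; I≈3.777656, D=e−e_prev≈2.083906; u=1/2·0.899531+2·3.777656+0·2.083906≈8.005078; next y=1/10·3.100469+1/2·8.005078≈4.312586
n=5: y≈4.312586, sp=4, e=sp−y≈-0.312586; I≈3.465070, D=e−e_prev≈-1.212117; u=1/2·(-0.312586)+2·3.465070+0·(-1.212117)≈6.773848; next y=1/10·4.312586+1/2·6.773848≈3.818182
n=6: y≈3.818182, sp=4, e=sp−y≈0.181818; I≈3.646888, D=e−e_prev≈0.494404; u=1/2·0.181818+2·3.646888+0·0.494404≈7.384685; next y=1/10·3.818182+1/2·7.384685≈4.074161
n=7: y≈4.074161, sp=4, e=sp−y≈-0.074161; I≈3.572727, D=e−e_prev≈-0.255978; u=1/2·(-0.074161)+2·3.572727+0·(-0.255978)≈7.108374; next y=1/10·4.074161+1/2·7.108374≈3.961603
n=8: y≈3.961603, sp=4, e=sp−y≈0.038397; I≈3.611124, D=e−e_prev≈0.112557; u=1/2·0.038397+2·3.611124+0·0.112557≈7.241447; next y=1/10·3.961603+1/2·7.241447≈4.016884

0 -1 -2.500 0.000
1 -1 -1.375 -1.250
2 4 10.531 -0.813
3 4 5.164 5.184
4 4 8.005 3.100
5 4 6.774 4.313
6 4 7.385 3.818
7 4 7.108 4.074
8 4 7.241 3.962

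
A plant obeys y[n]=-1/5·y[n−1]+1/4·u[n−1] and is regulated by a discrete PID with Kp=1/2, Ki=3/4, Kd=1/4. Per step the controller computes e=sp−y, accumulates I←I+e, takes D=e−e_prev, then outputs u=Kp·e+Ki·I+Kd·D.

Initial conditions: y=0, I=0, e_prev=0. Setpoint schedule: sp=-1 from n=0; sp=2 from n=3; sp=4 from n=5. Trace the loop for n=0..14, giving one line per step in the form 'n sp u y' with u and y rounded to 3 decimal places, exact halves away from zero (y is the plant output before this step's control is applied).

(exact arithmetic carried between steps; '≈' marks a value shown rounded to 6 d.p. or computed from one; I and e_prev carry over from the previous line; the table rounds u and y to 3 d.p., halves away from zero)
n=0: y=0, sp=-1, e=sp−y=-1; I=-1, D=e−e_prev=-1; u=1/2·(-1)+3/4·(-1)+1/4·(-1)=-1.5; next y=-1/5·0+1/4·(-1.5)=-0.375
n=1: y=-0.375, sp=-1, e=sp−y=-0.625; I=-1.625, D=e−e_prev=0.375; u=1/2·(-0.625)+3/4·(-1.625)+1/4·0.375=-1.4375; next y=-1/5·(-0.375)+1/4·(-1.4375)=-0.284375
n=2: y=-0.284375, sp=-1, e=sp−y=-0.715625; I=-2.340625, D=e−e_prev=-0.090625; u=1/2·(-0.715625)+3/4·(-2.340625)+1/4·(-0.090625)≈-2.135938; next y=-1/5·(-0.284375)+1/4·(-2.135938)≈-0.477109
n=3: y≈-0.477109, sp=2, e=sp−y≈2.477109; I≈0.136484, D=e−e_prev≈3.192734; u=1/2·2.477109+3/4·0.136484+1/4·3.192734≈2.139102; next y=-1/5·(-0.477109)+1/4·2.139102≈0.630197
n=4: y≈0.630197, sp=2, e=sp−y≈1.369803; I≈1.506287, D=e−e_prev≈-1.107307; u=1/2·1.369803+3/4·1.506287+1/4·(-1.107307)≈1.537790; next y=-1/5·0.630197+1/4·1.537790≈0.258408
n=5: y≈0.258408, sp=4, e=sp−y≈3.741592; I≈5.247879, D=e−e_prev≈2.371789; u=1/2·3.741592+3/4·5.247879+1/4·2.371789≈6.399653; next y=-1/5·0.258408+1/4·6.399653≈1.548232
n=6: y≈1.548232, sp=4, e=sp−y≈2.451768; I≈7.699648, D=e−e_prev≈-1.289823; u=1/2·2.451768+3/4·7.699648+1/4·(-1.289823)≈6.678164; next y=-1/5·1.548232+1/4·6.678164≈1.359895
n=7: y≈1.359895, sp=4, e=sp−y≈2.640105; I≈10.339753, D=e−e_prev≈0.188337; u=1/2·2.640105+3/4·10.339753+1/4·0.188337≈9.121951; next y=-1/5·1.359895+1/4·9.121951≈2.008509
n=8: y≈2.008509, sp=4, e=sp−y≈1.991491; I≈12.331244, D=e−e_prev≈-0.648614; u=1/2·1.991491+3/4·12.331244+1/4·(-0.648614)≈10.082025; next y=-1/5·2.008509+1/4·10.082025≈2.118804
n=9: y≈2.118804, sp=4, e=sp−y≈1.881196; I≈14.212439, D=e−e_prev≈-0.110296; u=1/2·1.881196+3/4·14.212439+1/4·(-0.110296)≈11.572353; next y=-1/5·2.118804+1/4·11.572353≈2.469327
n=10: y≈2.469327, sp=4, e=sp−y≈1.530673; I≈15.743112, D=e−e_prev≈-0.350523; u=1/2·1.530673+3/4·15.743112+1/4·(-0.350523)≈12.485039; next y=-1/5·2.469327+1/4·12.485039≈2.627394
n=11: y≈2.627394, sp=4, e=sp−y≈1.372606; I≈17.115718, D=e−e_prev≈-0.158067; u=1/2·1.372606+3/4·17.115718+1/4·(-0.158067)≈13.483574; next y=-1/5·2.627394+1/4·13.483574≈2.845415
n=12: y≈2.845415, sp=4, e=sp−y≈1.154585; I≈18.270303, D=e−e_prev≈-0.218020; u=1/2·1.154585+3/4·18.270303+1/4·(-0.218020)≈14.225515; next y=-1/5·2.845415+1/4·14.225515≈2.987296
n=13: y≈2.987296, sp=4, e=sp−y≈1.012704; I≈19.283007, D=e−e_prev≈-0.141881; u=1/2·1.012704+3/4·19.283007+1/4·(-0.141881)≈14.933137; next y=-1/5·2.987296+1/4·14.933137≈3.135825
n=14: y≈3.135825, sp=4, e=sp−y≈0.864175; I≈20.147182, D=e−e_prev≈-0.148529; u=1/2·0.864175+3/4·20.147182+1/4·(-0.148529)≈15.505342; next y=-1/5·3.135825+1/4·15.505342≈3.249170

0 -1 -1.500 0.000
1 -1 -1.438 -0.375
2 -1 -2.136 -0.284
3 2 2.139 -0.477
4 2 1.538 0.630
5 4 6.400 0.258
6 4 6.678 1.548
7 4 9.122 1.360
8 4 10.082 2.009
9 4 11.572 2.119
10 4 12.485 2.469
11 4 13.484 2.627
12 4 14.226 2.845
13 4 14.933 2.987
14 4 15.505 3.136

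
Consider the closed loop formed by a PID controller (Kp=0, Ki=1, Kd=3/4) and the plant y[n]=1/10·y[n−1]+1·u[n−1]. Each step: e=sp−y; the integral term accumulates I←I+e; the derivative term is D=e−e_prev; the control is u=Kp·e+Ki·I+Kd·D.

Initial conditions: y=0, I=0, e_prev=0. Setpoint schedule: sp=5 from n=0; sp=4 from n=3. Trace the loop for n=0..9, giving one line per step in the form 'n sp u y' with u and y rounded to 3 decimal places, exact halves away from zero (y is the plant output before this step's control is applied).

0 5 8.750 0.000
1 5 -5.313 8.750
2 5 20.578 -4.438
3 4 -24.626 20.134
4 4 53.226 -22.612
5 4 -80.981 50.964
6 4 149.223 -75.885
7 4 -246.688 141.634
8 4 433.595 -232.524
9 4 -735.517 410.343

(exact arithmetic carried between steps; '≈' marks a value shown rounded to 6 d.p. or computed from one; I and e_prev carry over from the previous line; the table rounds u and y to 3 d.p., halves away from zero)
n=0: y=0, sp=5, e=sp−y=5; I=5, D=e−e_prev=5; u=0·5+1·5+3/4·5=8.75; next y=1/10·0+1·8.75=8.75
n=1: y=8.75, sp=5, e=sp−y=-3.75; I=1.25, D=e−e_prev=-8.75; u=0·(-3.75)+1·1.25+3/4·(-8.75)=-5.3125; next y=1/10·8.75+1·(-5.3125)=-4.4375
n=2: y=-4.4375, sp=5, e=sp−y=9.4375; I=10.6875, D=e−e_prev=13.1875; u=0·9.4375+1·10.6875+3/4·13.1875=20.578125; next y=1/10·(-4.4375)+1·20.578125=20.134375
n=3: y=20.134375, sp=4, e=sp−y=-16.134375; I=-5.446875, D=e−e_prev=-25.571875; u=0·(-16.134375)+1·(-5.446875)+3/4·(-25.571875)≈-24.625781; next y=1/10·20.134375+1·(-24.625781)≈-22.612344
n=4: y≈-22.612344, sp=4, e=sp−y≈26.612344; I≈21.165469, D=e−e_prev≈42.746719; u=0·26.612344+1·21.165469+3/4·42.746719≈53.225508; next y=1/10·(-22.612344)+1·53.225508≈50.964273
n=5: y≈50.964273, sp=4, e=sp−y≈-46.964273; I≈-25.798805, D=e−e_prev≈-73.576617; u=0·(-46.964273)+1·(-25.798805)+3/4·(-73.576617)≈-80.981268; next y=1/10·50.964273+1·(-80.981268)≈-75.884840
n=6: y≈-75.884840, sp=4, e=sp−y≈79.884840; I≈54.086036, D=e−e_prev≈126.849114; u=0·79.884840+1·54.086036+3/4·126.849114≈149.222871; next y=1/10·(-75.884840)+1·149.222871≈141.634387
n=7: y≈141.634387, sp=4, e=sp−y≈-137.634387; I≈-83.548351, D=e−e_prev≈-217.519227; u=0·(-137.634387)+1·(-83.548351)+3/4·(-217.519227)≈-246.687771; next y=1/10·141.634387+1·(-246.687771)≈-232.524333
n=8: y≈-232.524333, sp=4, e=sp−y≈236.524333; I≈152.975982, D=e−e_prev≈374.158720; u=0·236.524333+1·152.975982+3/4·374.158720≈433.595021; next y=1/10·(-232.524333)+1·433.595021≈410.342588
n=9: y≈410.342588, sp=4, e=sp−y≈-406.342588; I≈-253.366606, D=e−e_prev≈-642.866921; u=0·(-406.342588)+1·(-253.366606)+3/4·(-642.866921)≈-735.516797; next y=1/10·410.342588+1·(-735.516797)≈-694.482538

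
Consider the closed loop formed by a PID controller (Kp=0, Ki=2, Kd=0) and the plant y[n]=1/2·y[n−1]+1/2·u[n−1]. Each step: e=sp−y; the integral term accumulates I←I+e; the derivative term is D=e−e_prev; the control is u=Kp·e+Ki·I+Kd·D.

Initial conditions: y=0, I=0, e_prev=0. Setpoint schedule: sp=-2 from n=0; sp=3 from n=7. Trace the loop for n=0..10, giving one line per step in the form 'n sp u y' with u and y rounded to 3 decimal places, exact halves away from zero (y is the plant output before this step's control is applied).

(exact arithmetic carried between steps; '≈' marks a value shown rounded to 6 d.p. or computed from one; I and e_prev carry over from the previous line; the table rounds u and y to 3 d.p., halves away from zero)
n=0: y=0, sp=-2, e=sp−y=-2; I=-2, D=e−e_prev=-2; u=0·(-2)+2·(-2)+0·(-2)=-4; next y=1/2·0+1/2·(-4)=-2
n=1: y=-2, sp=-2, e=sp−y=0; I=-2, D=e−e_prev=2; u=0·0+2·(-2)+0·2=-4; next y=1/2·(-2)+1/2·(-4)=-3
n=2: y=-3, sp=-2, e=sp−y=1; I=-1, D=e−e_prev=1; u=0·1+2·(-1)+0·1=-2; next y=1/2·(-3)+1/2·(-2)=-2.5
n=3: y=-2.5, sp=-2, e=sp−y=0.5; I=-0.5, D=e−e_prev=-0.5; u=0·0.5+2·(-0.5)+0·(-0.5)=-1; next y=1/2·(-2.5)+1/2·(-1)=-1.75
n=4: y=-1.75, sp=-2, e=sp−y=-0.25; I=-0.75, D=e−e_prev=-0.75; u=0·(-0.25)+2·(-0.75)+0·(-0.75)=-1.5; next y=1/2·(-1.75)+1/2·(-1.5)=-1.625
n=5: y=-1.625, sp=-2, e=sp−y=-0.375; I=-1.125, D=e−e_prev=-0.125; u=0·(-0.375)+2·(-1.125)+0·(-0.125)=-2.25; next y=1/2·(-1.625)+1/2·(-2.25)=-1.9375
n=6: y=-1.9375, sp=-2, e=sp−y=-0.0625; I=-1.1875, D=e−e_prev=0.3125; u=0·(-0.0625)+2·(-1.1875)+0·0.3125=-2.375; next y=1/2·(-1.9375)+1/2·(-2.375)=-2.15625
n=7: y=-2.15625, sp=3, e=sp−y=5.15625; I=3.96875, D=e−e_prev=5.21875; u=0·5.15625+2·3.96875+0·5.21875=7.9375; next y=1/2·(-2.15625)+1/2·7.9375=2.890625
n=8: y=2.890625, sp=3, e=sp−y=0.109375; I=4.078125, D=e−e_prev=-5.046875; u=0·0.109375+2·4.078125+0·(-5.046875)=8.15625; next y=1/2·2.890625+1/2·8.15625≈5.523438
n=9: y≈5.523438, sp=3, e=sp−y≈-2.523438; I≈1.554688, D=e−e_prev≈-2.632813; u=0·(-2.523438)+2·1.554688+0·(-2.632813)≈3.109375; next y=1/2·5.523438+1/2·3.109375≈4.316406
n=10: y≈4.316406, sp=3, e=sp−y≈-1.316406; I≈0.238281, D=e−e_prev≈1.207031; u=0·(-1.316406)+2·0.238281+0·1.207031≈0.476563; next y=1/2·4.316406+1/2·0.476563≈2.396484

0 -2 -4.000 0.000
1 -2 -4.000 -2.000
2 -2 -2.000 -3.000
3 -2 -1.000 -2.500
4 -2 -1.500 -1.750
5 -2 -2.250 -1.625
6 -2 -2.375 -1.938
7 3 7.938 -2.156
8 3 8.156 2.891
9 3 3.109 5.523
10 3 0.477 4.316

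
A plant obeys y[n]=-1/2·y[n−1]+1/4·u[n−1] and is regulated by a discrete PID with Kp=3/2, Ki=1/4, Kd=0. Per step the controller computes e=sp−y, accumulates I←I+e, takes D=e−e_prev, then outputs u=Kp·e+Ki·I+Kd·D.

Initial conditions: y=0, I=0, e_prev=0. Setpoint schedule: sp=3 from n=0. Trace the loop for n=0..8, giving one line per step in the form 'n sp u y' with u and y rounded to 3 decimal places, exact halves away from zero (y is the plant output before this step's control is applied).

0 3 5.250 0.000
1 3 3.703 1.313
2 3 5.950 0.270
3 3 4.737 1.353
4 3 6.627 0.508
5 3 5.684 1.403
6 3 7.279 0.720
7 3 6.554 1.460
8 3 7.904 0.908

(exact arithmetic carried between steps; '≈' marks a value shown rounded to 6 d.p. or computed from one; I and e_prev carry over from the previous line; the table rounds u and y to 3 d.p., halves away from zero)
n=0: y=0, sp=3, e=sp−y=3; I=3, D=e−e_prev=3; u=3/2·3+1/4·3+0·3=5.25; next y=-1/2·0+1/4·5.25=1.3125
n=1: y=1.3125, sp=3, e=sp−y=1.6875; I=4.6875, D=e−e_prev=-1.3125; u=3/2·1.6875+1/4·4.6875+0·(-1.3125)=3.703125; next y=-1/2·1.3125+1/4·3.703125≈0.269531
n=2: y≈0.269531, sp=3, e=sp−y≈2.730469; I≈7.417969, D=e−e_prev≈1.042969; u=3/2·2.730469+1/4·7.417969+0·1.042969≈5.950195; next y=-1/2·0.269531+1/4·5.950195≈1.352783
n=3: y≈1.352783, sp=3, e=sp−y≈1.647217; I≈9.065186, D=e−e_prev≈-1.083252; u=3/2·1.647217+1/4·9.065186+0·(-1.083252)≈4.737122; next y=-1/2·1.352783+1/4·4.737122≈0.507889
n=4: y≈0.507889, sp=3, e=sp−y≈2.492111; I≈11.557297, D=e−e_prev≈0.844894; u=3/2·2.492111+1/4·11.557297+0·0.844894≈6.627491; next y=-1/2·0.507889+1/4·6.627491≈1.402928
n=5: y≈1.402928, sp=3, e=sp−y≈1.597072; I≈13.154368, D=e−e_prev≈-0.895040; u=3/2·1.597072+1/4·13.154368+0·(-0.895040)≈5.684200; next y=-1/2·1.402928+1/4·5.684200≈0.719586
n=6: y≈0.719586, sp=3, e=sp−y≈2.280414; I≈15.434783, D=e−e_prev≈0.683343; u=3/2·2.280414+1/4·15.434783+0·0.683343≈7.279317; next y=-1/2·0.719586+1/4·7.279317≈1.460036
n=7: y≈1.460036, sp=3, e=sp−y≈1.539964; I≈16.974746, D=e−e_prev≈-0.740451; u=3/2·1.539964+1/4·16.974746+0·(-0.740451)≈6.553632; next y=-1/2·1.460036+1/4·6.553632≈0.908390
n=8: y≈0.908390, sp=3, e=sp−y≈2.091610; I≈19.066356, D=e−e_prev≈0.551647; u=3/2·2.091610+1/4·19.066356+0·0.551647≈7.904004; next y=-1/2·0.908390+1/4·7.904004≈1.521806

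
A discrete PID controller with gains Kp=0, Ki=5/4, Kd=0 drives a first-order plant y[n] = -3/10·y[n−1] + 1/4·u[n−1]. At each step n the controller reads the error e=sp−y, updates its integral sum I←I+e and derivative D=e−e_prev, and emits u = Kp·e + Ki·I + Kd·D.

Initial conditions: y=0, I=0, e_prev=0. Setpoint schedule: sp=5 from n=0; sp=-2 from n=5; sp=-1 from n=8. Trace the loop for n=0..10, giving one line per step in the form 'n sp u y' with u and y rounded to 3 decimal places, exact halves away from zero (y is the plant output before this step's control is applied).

(exact arithmetic carried between steps; '≈' marks a value shown rounded to 6 d.p. or computed from one; I and e_prev carry over from the previous line; the table rounds u and y to 3 d.p., halves away from zero)
n=0: y=0, sp=5, e=sp−y=5; I=5, D=e−e_prev=5; u=0·5+5/4·5+0·5=6.25; next y=-3/10·0+1/4·6.25=1.5625
n=1: y=1.5625, sp=5, e=sp−y=3.4375; I=8.4375, D=e−e_prev=-1.5625; u=0·3.4375+5/4·8.4375+0·(-1.5625)=10.546875; next y=-3/10·1.5625+1/4·10.546875≈2.167969
n=2: y≈2.167969, sp=5, e=sp−y≈2.832031; I≈11.269531, D=e−e_prev≈-0.605469; u=0·2.832031+5/4·11.269531+0·(-0.605469)≈14.086914; next y=-3/10·2.167969+1/4·14.086914≈2.871338
n=3: y≈2.871338, sp=5, e=sp−y≈2.128662; I≈13.398193, D=e−e_prev≈-0.703369; u=0·2.128662+5/4·13.398193+0·(-0.703369)≈16.747742; next y=-3/10·2.871338+1/4·16.747742≈3.325534
n=4: y≈3.325534, sp=5, e=sp−y≈1.674466; I≈15.072659, D=e−e_prev≈-0.454196; u=0·1.674466+5/4·15.072659+0·(-0.454196)≈18.840824; next y=-3/10·3.325534+1/4·18.840824≈3.712546
n=5: y≈3.712546, sp=-2, e=sp−y≈-5.712546; I≈9.360113, D=e−e_prev≈-7.387012; u=0·(-5.712546)+5/4·9.360113+0·(-7.387012)≈11.700142; next y=-3/10·3.712546+1/4·11.700142≈1.811272
n=6: y≈1.811272, sp=-2, e=sp−y≈-3.811272; I≈5.548842, D=e−e_prev≈1.901274; u=0·(-3.811272)+5/4·5.548842+0·1.901274≈6.936052; next y=-3/10·1.811272+1/4·6.936052≈1.190632
n=7: y≈1.190632, sp=-2, e=sp−y≈-3.190632; I≈2.358210, D=e−e_prev≈0.620640; u=0·(-3.190632)+5/4·2.358210+0·0.620640≈2.947763; next y=-3/10·1.190632+1/4·2.947763≈0.379751
n=8: y≈0.379751, sp=-1, e=sp−y≈-1.379751; I≈0.978459, D=e−e_prev≈1.810880; u=0·(-1.379751)+5/4·0.978459+0·1.810880≈1.223074; next y=-3/10·0.379751+1/4·1.223074≈0.191843
n=9: y≈0.191843, sp=-1, e=sp−y≈-1.191843; I≈-0.213384, D=e−e_prev≈0.187908; u=0·(-1.191843)+5/4·(-0.213384)+0·0.187908≈-0.266730; next y=-3/10·0.191843+1/4·(-0.266730)≈-0.124235
n=10: y≈-0.124235, sp=-1, e=sp−y≈-0.875765; I≈-1.089149, D=e−e_prev≈0.316079; u=0·(-0.875765)+5/4·(-1.089149)+0·0.316079≈-1.361436; next y=-3/10·(-0.124235)+1/4·(-1.361436)≈-0.303088

0 5 6.250 0.000
1 5 10.547 1.563
2 5 14.087 2.168
3 5 16.748 2.871
4 5 18.841 3.326
5 -2 11.700 3.713
6 -2 6.936 1.811
7 -2 2.948 1.191
8 -1 1.223 0.380
9 -1 -0.267 0.192
10 -1 -1.361 -0.124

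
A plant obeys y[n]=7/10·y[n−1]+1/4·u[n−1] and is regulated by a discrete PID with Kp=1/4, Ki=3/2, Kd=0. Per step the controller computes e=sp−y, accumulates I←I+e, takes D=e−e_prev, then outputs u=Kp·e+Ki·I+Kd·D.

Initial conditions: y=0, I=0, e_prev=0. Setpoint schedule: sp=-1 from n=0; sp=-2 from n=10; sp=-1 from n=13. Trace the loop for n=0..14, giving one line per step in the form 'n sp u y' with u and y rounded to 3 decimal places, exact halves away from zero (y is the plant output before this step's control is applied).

(exact arithmetic carried between steps; '≈' marks a value shown rounded to 6 d.p. or computed from one; I and e_prev carry over from the previous line; the table rounds u and y to 3 d.p., halves away from zero)
n=0: y=0, sp=-1, e=sp−y=-1; I=-1, D=e−e_prev=-1; u=1/4·(-1)+3/2·(-1)+0·(-1)=-1.75; next y=7/10·0+1/4·(-1.75)=-0.4375
n=1: y=-0.4375, sp=-1, e=sp−y=-0.5625; I=-1.5625, D=e−e_prev=0.4375; u=1/4·(-0.5625)+3/2·(-1.5625)+0·0.4375=-2.484375; next y=7/10·(-0.4375)+1/4·(-2.484375)≈-0.927344
n=2: y≈-0.927344, sp=-1, e=sp−y≈-0.072656; I≈-1.635156, D=e−e_prev≈0.489844; u=1/4·(-0.072656)+3/2·(-1.635156)+0·0.489844≈-2.470898; next y=7/10·(-0.927344)+1/4·(-2.470898)≈-1.266865
n=3: y≈-1.266865, sp=-1, e=sp−y≈0.266865; I≈-1.368291, D=e−e_prev≈0.339521; u=1/4·0.266865+3/2·(-1.368291)+0·0.339521≈-1.985720; next y=7/10·(-1.266865)+1/4·(-1.985720)≈-1.383236
n=4: y≈-1.383236, sp=-1, e=sp−y≈0.383236; I≈-0.985055, D=e−e_prev≈0.116370; u=1/4·0.383236+3/2·(-0.985055)+0·0.116370≈-1.381774; next y=7/10·(-1.383236)+1/4·(-1.381774)≈-1.313709
n=5: y≈-1.313709, sp=-1, e=sp−y≈0.313709; I≈-0.671347, D=e−e_prev≈-0.069527; u=1/4·0.313709+3/2·(-0.671347)+0·(-0.069527)≈-0.928593; next y=7/10·(-1.313709)+1/4·(-0.928593)≈-1.151744
n=6: y≈-1.151744, sp=-1, e=sp−y≈0.151744; I≈-0.519603, D=e−e_prev≈-0.161964; u=1/4·0.151744+3/2·(-0.519603)+0·(-0.161964)≈-0.741468; next y=7/10·(-1.151744)+1/4·(-0.741468)≈-0.991588
n=7: y≈-0.991588, sp=-1, e=sp−y≈-0.008412; I≈-0.528015, D=e−e_prev≈-0.160156; u=1/4·(-0.008412)+3/2·(-0.528015)+0·(-0.160156)≈-0.794125; next y=7/10·(-0.991588)+1/4·(-0.794125)≈-0.892643
n=8: y≈-0.892643, sp=-1, e=sp−y≈-0.107357; I≈-0.635372, D=e−e_prev≈-0.098945; u=1/4·(-0.107357)+3/2·(-0.635372)+0·(-0.098945)≈-0.979897; next y=7/10·(-0.892643)+1/4·(-0.979897)≈-0.869824
n=9: y≈-0.869824, sp=-1, e=sp−y≈-0.130176; I≈-0.765548, D=e−e_prev≈-0.022819; u=1/4·(-0.130176)+3/2·(-0.765548)+0·(-0.022819)≈-1.180865; next y=7/10·(-0.869824)+1/4·(-1.180865)≈-0.904093
n=10: y≈-0.904093, sp=-2, e=sp−y≈-1.095907; I≈-1.861454, D=e−e_prev≈-0.965731; u=1/4·(-1.095907)+3/2·(-1.861454)+0·(-0.965731)≈-3.066158; next y=7/10·(-0.904093)+1/4·(-3.066158)≈-1.399405
n=11: y≈-1.399405, sp=-2, e=sp−y≈-0.600595; I≈-2.462049, D=e−e_prev≈0.495312; u=1/4·(-0.600595)+3/2·(-2.462049)+0·0.495312≈-3.843223; next y=7/10·(-1.399405)+1/4·(-3.843223)≈-1.940389
n=12: y≈-1.940389, sp=-2, e=sp−y≈-0.059611; I≈-2.521660, D=e−e_prev≈0.540984; u=1/4·(-0.059611)+3/2·(-2.521660)+0·0.540984≈-3.797393; next y=7/10·(-1.940389)+1/4·(-3.797393)≈-2.307621
n=13: y≈-2.307621, sp=-1, e=sp−y≈1.307621; I≈-1.214040, D=e−e_prev≈1.367232; u=1/4·1.307621+3/2·(-1.214040)+0·1.367232≈-1.494154; next y=7/10·(-2.307621)+1/4·(-1.494154)≈-1.988873
n=14: y≈-1.988873, sp=-1, e=sp−y≈0.988873; I≈-0.225167, D=e−e_prev≈-0.318748; u=1/4·0.988873+3/2·(-0.225167)+0·(-0.318748)≈-0.090532; next y=7/10·(-1.988873)+1/4·(-0.090532)≈-1.414844

0 -1 -1.750 0.000
1 -1 -2.484 -0.438
2 -1 -2.471 -0.927
3 -1 -1.986 -1.267
4 -1 -1.382 -1.383
5 -1 -0.929 -1.314
6 -1 -0.741 -1.152
7 -1 -0.794 -0.992
8 -1 -0.980 -0.893
9 -1 -1.181 -0.870
10 -2 -3.066 -0.904
11 -2 -3.843 -1.399
12 -2 -3.797 -1.940
13 -1 -1.494 -2.308
14 -1 -0.091 -1.989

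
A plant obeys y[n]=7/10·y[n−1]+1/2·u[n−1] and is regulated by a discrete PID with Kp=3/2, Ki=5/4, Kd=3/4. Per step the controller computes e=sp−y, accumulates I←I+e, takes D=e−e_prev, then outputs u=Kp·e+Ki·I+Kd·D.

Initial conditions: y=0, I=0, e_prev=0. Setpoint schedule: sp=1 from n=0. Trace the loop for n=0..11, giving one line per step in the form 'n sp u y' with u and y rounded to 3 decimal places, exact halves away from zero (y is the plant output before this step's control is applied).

(exact arithmetic carried between steps; '≈' marks a value shown rounded to 6 d.p. or computed from one; I and e_prev carry over from the previous line; the table rounds u and y to 3 d.p., halves away from zero)
n=0: y=0, sp=1, e=sp−y=1; I=1, D=e−e_prev=1; u=3/2·1+5/4·1+3/4·1=3.5; next y=7/10·0+1/2·3.5=1.75
n=1: y=1.75, sp=1, e=sp−y=-0.75; I=0.25, D=e−e_prev=-1.75; u=3/2·(-0.75)+5/4·0.25+3/4·(-1.75)=-2.125; next y=7/10·1.75+1/2·(-2.125)=0.1625
n=2: y=0.1625, sp=1, e=sp−y=0.8375; I=1.0875, D=e−e_prev=1.5875; u=3/2·0.8375+5/4·1.0875+3/4·1.5875=3.80625; next y=7/10·0.1625+1/2·3.80625=2.016875
n=3: y=2.016875, sp=1, e=sp−y=-1.016875; I=0.070625, D=e−e_prev=-1.854375; u=3/2·(-1.016875)+5/4·0.070625+3/4·(-1.854375)≈-2.827813; next y=7/10·2.016875+1/2·(-2.827813)≈-0.002094
n=4: y≈-0.002094, sp=1, e=sp−y≈1.002094; I≈1.072719, D=e−e_prev≈2.018969; u=3/2·1.002094+5/4·1.072719+3/4·2.018969≈4.358266; next y=7/10·(-0.002094)+1/2·4.358266≈2.177667
n=5: y≈2.177667, sp=1, e=sp−y≈-1.177667; I≈-0.104948, D=e−e_prev≈-2.179761; u=3/2·(-1.177667)+5/4·(-0.104948)+3/4·(-2.179761)≈-3.532507; next y=7/10·2.177667+1/2·(-3.532507)≈-0.241886
n=6: y≈-0.241886, sp=1, e=sp−y≈1.241886; I≈1.136938, D=e−e_prev≈2.419554; u=3/2·1.241886+5/4·1.136938+3/4·2.419554≈5.098668; next y=7/10·(-0.241886)+1/2·5.098668≈2.380013
n=7: y≈2.380013, sp=1, e=sp−y≈-1.380013; I≈-0.243075, D=e−e_prev≈-2.621900; u=3/2·(-1.380013)+5/4·(-0.243075)+3/4·(-2.621900)≈-4.340289; next y=7/10·2.380013+1/2·(-4.340289)≈-0.504135
n=8: y≈-0.504135, sp=1, e=sp−y≈1.504135; I≈1.261060, D=e−e_prev≈2.884148; u=3/2·1.504135+5/4·1.261060+3/4·2.884148≈5.995639; next y=7/10·(-0.504135)+1/2·5.995639≈2.644925
n=9: y≈2.644925, sp=1, e=sp−y≈-1.644925; I≈-0.383865, D=e−e_prev≈-3.149060; u=3/2·(-1.644925)+5/4·(-0.383865)+3/4·(-3.149060)≈-5.309013; next y=7/10·2.644925+1/2·(-5.309013)≈-0.803059
n=10: y≈-0.803059, sp=1, e=sp−y≈1.803059; I≈1.419194, D=e−e_prev≈3.447984; u=3/2·1.803059+5/4·1.419194+3/4·3.447984≈7.064570; next y=7/10·(-0.803059)+1/2·7.064570≈2.970143
n=11: y≈2.970143, sp=1, e=sp−y≈-1.970143; I≈-0.550949, D=e−e_prev≈-3.773203; u=3/2·(-1.970143)+5/4·(-0.550949)+3/4·(-3.773203)≈-6.473803; next y=7/10·2.970143+1/2·(-6.473803)≈-1.157801

0 1 3.500 0.000
1 1 -2.125 1.750
2 1 3.806 0.163
3 1 -2.828 2.017
4 1 4.358 -0.002
5 1 -3.533 2.178
6 1 5.099 -0.242
7 1 -4.340 2.380
8 1 5.996 -0.504
9 1 -5.309 2.645
10 1 7.065 -0.803
11 1 -6.474 2.970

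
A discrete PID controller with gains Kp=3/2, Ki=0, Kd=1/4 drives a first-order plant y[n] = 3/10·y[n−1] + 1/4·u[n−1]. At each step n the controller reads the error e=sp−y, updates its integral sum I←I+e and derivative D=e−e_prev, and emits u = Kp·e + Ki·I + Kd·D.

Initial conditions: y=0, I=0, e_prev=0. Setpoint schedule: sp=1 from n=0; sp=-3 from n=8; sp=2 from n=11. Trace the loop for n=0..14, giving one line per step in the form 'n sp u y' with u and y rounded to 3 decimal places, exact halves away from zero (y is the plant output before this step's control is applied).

0 1 1.750 0.000
1 1 0.734 0.438
2 1 1.058 0.315
3 1 0.950 0.359
4 1 0.985 0.345
5 1 0.974 0.350
6 1 0.978 0.348
7 1 0.976 0.349
8 -3 -6.023 0.349
9 -3 -1.961 -1.401
10 -3 -3.257 -0.911
11 2 5.925 -1.087
12 2 0.707 1.155
13 2 2.373 0.523
14 2 1.818 0.750

(exact arithmetic carried between steps; '≈' marks a value shown rounded to 6 d.p. or computed from one; I and e_prev carry over from the previous line; the table rounds u and y to 3 d.p., halves away from zero)
n=0: y=0, sp=1, e=sp−y=1; I=1, D=e−e_prev=1; u=3/2·1+0·1+1/4·1=1.75; next y=3/10·0+1/4·1.75=0.4375
n=1: y=0.4375, sp=1, e=sp−y=0.5625; I=1.5625, D=e−e_prev=-0.4375; u=3/2·0.5625+0·1.5625+1/4·(-0.4375)=0.734375; next y=3/10·0.4375+1/4·0.734375≈0.314844
n=2: y≈0.314844, sp=1, e=sp−y≈0.685156; I≈2.247656, D=e−e_prev≈0.122656; u=3/2·0.685156+0·2.247656+1/4·0.122656≈1.058398; next y=3/10·0.314844+1/4·1.058398≈0.359053
n=3: y≈0.359053, sp=1, e=sp−y≈0.640947; I≈2.888604, D=e−e_prev≈-0.044209; u=3/2·0.640947+0·2.888604+1/4·(-0.044209)≈0.950369; next y=3/10·0.359053+1/4·0.950369≈0.345308
n=4: y≈0.345308, sp=1, e=sp−y≈0.654692; I≈3.543296, D=e−e_prev≈0.013745; u=3/2·0.654692+0·3.543296+1/4·0.013745≈0.985474; next y=3/10·0.345308+1/4·0.985474≈0.349961
n=5: y≈0.349961, sp=1, e=sp−y≈0.650039; I≈4.193335, D=e−e_prev≈-0.004653; u=3/2·0.650039+0·4.193335+1/4·(-0.004653)≈0.973895; next y=3/10·0.349961+1/4·0.973895≈0.348462
n=6: y≈0.348462, sp=1, e=sp−y≈0.651538; I≈4.844872, D=e−e_prev≈0.001499; u=3/2·0.651538+0·4.844872+1/4·0.001499≈0.977682; next y=3/10·0.348462+1/4·0.977682≈0.348959
n=7: y≈0.348959, sp=1, e=sp−y≈0.651041; I≈5.495913, D=e−e_prev≈-0.000497; u=3/2·0.651041+0·5.495913+1/4·(-0.000497)≈0.976437; next y=3/10·0.348959+1/4·0.976437≈0.348797
n=8: y≈0.348797, sp=-3, e=sp−y≈-3.348797; I≈2.147116, D=e−e_prev≈-3.999838; u=3/2·(-3.348797)+0·2.147116+1/4·(-3.999838)≈-6.023155; next y=3/10·0.348797+1/4·(-6.023155)≈-1.401150
n=9: y≈-1.401150, sp=-3, e=sp−y≈-1.598850; I≈0.548266, D=e−e_prev≈1.749947; u=3/2·(-1.598850)+0·0.548266+1/4·1.749947≈-1.960789; next y=3/10·(-1.401150)+1/4·(-1.960789)≈-0.910542
n=10: y≈-0.910542, sp=-3, e=sp−y≈-2.089458; I≈-1.541192, D=e−e_prev≈-0.490608; u=3/2·(-2.089458)+0·(-1.541192)+1/4·(-0.490608)≈-3.256839; next y=3/10·(-0.910542)+1/4·(-3.256839)≈-1.087372
n=11: y≈-1.087372, sp=2, e=sp−y≈3.087372; I≈1.546181, D=e−e_prev≈5.176830; u=3/2·3.087372+0·1.546181+1/4·5.176830≈5.925266; next y=3/10·(-1.087372)+1/4·5.925266≈1.155105
n=12: y≈1.155105, sp=2, e=sp−y≈0.844895; I≈2.391076, D=e−e_prev≈-2.242477; u=3/2·0.844895+0·2.391076+1/4·(-2.242477)≈0.706724; next y=3/10·1.155105+1/4·0.706724≈0.523212
n=13: y≈0.523212, sp=2, e=sp−y≈1.476788; I≈3.867863, D=e−e_prev≈0.631892; u=3/2·1.476788+0·3.867863+1/4·0.631892≈2.373155; next y=3/10·0.523212+1/4·2.373155≈0.750252
n=14: y≈0.750252, sp=2, e=sp−y≈1.249748; I≈5.117611, D=e−e_prev≈-0.227040; u=3/2·1.249748+0·5.117611+1/4·(-0.227040)≈1.817861; next y=3/10·0.750252+1/4·1.817861≈0.679541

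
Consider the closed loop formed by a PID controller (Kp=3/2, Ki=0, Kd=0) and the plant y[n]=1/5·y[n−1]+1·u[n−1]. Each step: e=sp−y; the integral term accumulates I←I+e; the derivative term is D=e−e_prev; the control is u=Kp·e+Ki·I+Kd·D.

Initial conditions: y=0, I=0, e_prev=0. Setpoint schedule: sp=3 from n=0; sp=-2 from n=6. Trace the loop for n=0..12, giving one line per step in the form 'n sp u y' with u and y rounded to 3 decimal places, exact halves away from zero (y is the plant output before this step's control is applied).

0 3 4.500 0.000
1 3 -2.250 4.500
2 3 6.525 -1.350
3 3 -4.883 6.255
4 3 9.947 -3.632
5 3 -9.331 9.221
6 -2 8.231 -7.487
7 -2 -13.100 6.733
8 -2 14.630 -11.753
9 -2 -21.419 12.279
10 -2 25.445 -18.963
11 -2 -35.478 21.652
12 -2 43.722 -31.148

(exact arithmetic carried between steps; '≈' marks a value shown rounded to 6 d.p. or computed from one; I and e_prev carry over from the previous line; the table rounds u and y to 3 d.p., halves away from zero)
n=0: y=0, sp=3, e=sp−y=3; I=3, D=e−e_prev=3; u=3/2·3+0·3+0·3=4.5; next y=1/5·0+1·4.5=4.5
n=1: y=4.5, sp=3, e=sp−y=-1.5; I=1.5, D=e−e_prev=-4.5; u=3/2·(-1.5)+0·1.5+0·(-4.5)=-2.25; next y=1/5·4.5+1·(-2.25)=-1.35
n=2: y=-1.35, sp=3, e=sp−y=4.35; I=5.85, D=e−e_prev=5.85; u=3/2·4.35+0·5.85+0·5.85=6.525; next y=1/5·(-1.35)+1·6.525=6.255
n=3: y=6.255, sp=3, e=sp−y=-3.255; I=2.595, D=e−e_prev=-7.605; u=3/2·(-3.255)+0·2.595+0·(-7.605)=-4.8825; next y=1/5·6.255+1·(-4.8825)=-3.6315
n=4: y=-3.6315, sp=3, e=sp−y=6.6315; I=9.2265, D=e−e_prev=9.8865; u=3/2·6.6315+0·9.2265+0·9.8865=9.94725; next y=1/5·(-3.6315)+1·9.94725=9.22095
n=5: y=9.22095, sp=3, e=sp−y=-6.22095; I=3.00555, D=e−e_prev=-12.85245; u=3/2·(-6.22095)+0·3.00555+0·(-12.85245)=-9.331425; next y=1/5·9.22095+1·(-9.331425)=-7.487235
n=6: y=-7.487235, sp=-2, e=sp−y=5.487235; I=8.492785, D=e−e_prev=11.708185; u=3/2·5.487235+0·8.492785+0·11.708185≈8.230853; next y=1/5·(-7.487235)+1·8.230853≈6.733406
n=7: y≈6.733406, sp=-2, e=sp−y≈-8.733406; I≈-0.240621, D=e−e_prev≈-14.220641; u=3/2·(-8.733406)+0·(-0.240621)+0·(-14.220641)≈-13.100108; next y=1/5·6.733406+1·(-13.100108)≈-11.753427
n=8: y≈-11.753427, sp=-2, e=sp−y≈9.753427; I≈9.512807, D=e−e_prev≈18.486833; u=3/2·9.753427+0·9.512807+0·18.486833≈14.630141; next y=1/5·(-11.753427)+1·14.630141≈12.279455
n=9: y≈12.279455, sp=-2, e=sp−y≈-14.279455; I≈-4.766649, D=e−e_prev≈-24.032882; u=3/2·(-14.279455)+0·(-4.766649)+0·(-24.032882)≈-21.419183; next y=1/5·12.279455+1·(-21.419183)≈-18.963292
n=10: y≈-18.963292, sp=-2, e=sp−y≈16.963292; I≈12.196643, D=e−e_prev≈31.242747; u=3/2·16.963292+0·12.196643+0·31.242747≈25.444938; next y=1/5·(-18.963292)+1·25.444938≈21.652279
n=11: y≈21.652279, sp=-2, e=sp−y≈-23.652279; I≈-11.455636, D=e−e_prev≈-40.615571; u=3/2·(-23.652279)+0·(-11.455636)+0·(-40.615571)≈-35.478419; next y=1/5·21.652279+1·(-35.478419)≈-31.147963
n=12: y≈-31.147963, sp=-2, e=sp−y≈29.147963; I≈17.692327, D=e−e_prev≈52.800243; u=3/2·29.147963+0·17.692327+0·52.800243≈43.721945; next y=1/5·(-31.147963)+1·43.721945≈37.492352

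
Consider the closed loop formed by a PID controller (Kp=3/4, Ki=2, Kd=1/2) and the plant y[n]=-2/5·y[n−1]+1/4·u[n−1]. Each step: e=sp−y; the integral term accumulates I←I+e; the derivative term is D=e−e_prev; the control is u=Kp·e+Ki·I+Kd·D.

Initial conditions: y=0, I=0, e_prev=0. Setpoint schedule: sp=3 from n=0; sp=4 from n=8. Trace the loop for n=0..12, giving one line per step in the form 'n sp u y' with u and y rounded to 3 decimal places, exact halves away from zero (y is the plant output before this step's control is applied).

0 3 9.750 0.000
1 3 6.328 2.438
2 3 14.621 0.607
3 3 9.374 3.412
4 3 17.862 0.979
5 3 10.628 4.074
6 3 19.929 1.027
7 3 10.833 4.571
8 4 24.710 0.880
9 4 12.530 5.826
10 4 27.678 0.802
11 4 12.724 6.599
12 4 30.110 0.542

(exact arithmetic carried between steps; '≈' marks a value shown rounded to 6 d.p. or computed from one; I and e_prev carry over from the previous line; the table rounds u and y to 3 d.p., halves away from zero)
n=0: y=0, sp=3, e=sp−y=3; I=3, D=e−e_prev=3; u=3/4·3+2·3+1/2·3=9.75; next y=-2/5·0+1/4·9.75=2.4375
n=1: y=2.4375, sp=3, e=sp−y=0.5625; I=3.5625, D=e−e_prev=-2.4375; u=3/4·0.5625+2·3.5625+1/2·(-2.4375)=6.328125; next y=-2/5·2.4375+1/4·6.328125≈0.607031
n=2: y≈0.607031, sp=3, e=sp−y≈2.392969; I≈5.955469, D=e−e_prev≈1.830469; u=3/4·2.392969+2·5.955469+1/2·1.830469≈14.620898; next y=-2/5·0.607031+1/4·14.620898≈3.412412
n=3: y≈3.412412, sp=3, e=sp−y≈-0.412412; I≈5.543057, D=e−e_prev≈-2.805381; u=3/4·(-0.412412)+2·5.543057+1/2·(-2.805381)≈9.374114; next y=-2/5·3.412412+1/4·9.374114≈0.978564
n=4: y≈0.978564, sp=3, e=sp−y≈2.021436; I≈7.564493, D=e−e_prev≈2.433849; u=3/4·2.021436+2·7.564493+1/2·2.433849≈17.861988; next y=-2/5·0.978564+1/4·17.861988≈4.074071
n=5: y≈4.074071, sp=3, e=sp−y≈-1.074071; I≈6.490422, D=e−e_prev≈-3.095508; u=3/4·(-1.074071)+2·6.490422+1/2·(-3.095508)≈10.627536; next y=-2/5·4.074071+1/4·10.627536≈1.027255
n=6: y≈1.027255, sp=3, e=sp−y≈1.972745; I≈8.463166, D=e−e_prev≈3.046816; u=3/4·1.972745+2·8.463166+1/2·3.046816≈19.929299; next y=-2/5·1.027255+1/4·19.929299≈4.571423
n=7: y≈4.571423, sp=3, e=sp−y≈-1.571423; I≈6.891744, D=e−e_prev≈-3.544167; u=3/4·(-1.571423)+2·6.891744+1/2·(-3.544167)≈10.832837; next y=-2/5·4.571423+1/4·10.832837≈0.879640
n=8: y≈0.879640, sp=4, e=sp−y≈3.120360; I≈10.012104, D=e−e_prev≈4.691783; u=3/4·3.120360+2·10.012104+1/2·4.691783≈24.710368; next y=-2/5·0.879640+1/4·24.710368≈5.825736
n=9: y≈5.825736, sp=4, e=sp−y≈-1.825736; I≈8.186367, D=e−e_prev≈-4.946096; u=3/4·(-1.825736)+2·8.186367+1/2·(-4.946096)≈12.530385; next y=-2/5·5.825736+1/4·12.530385≈0.802302
n=10: y≈0.802302, sp=4, e=sp−y≈3.197698; I≈11.384066, D=e−e_prev≈5.023434; u=3/4·3.197698+2·11.384066+1/2·5.023434≈27.678122; next y=-2/5·0.802302+1/4·27.678122≈6.598610
n=11: y≈6.598610, sp=4, e=sp−y≈-2.598610; I≈8.785456, D=e−e_prev≈-5.796308; u=3/4·(-2.598610)+2·8.785456+1/2·(-5.796308)≈12.723800; next y=-2/5·6.598610+1/4·12.723800≈0.541506
n=12: y≈0.541506, sp=4, e=sp−y≈3.458494; I≈12.243950, D=e−e_prev≈6.057104; u=3/4·3.458494+2·12.243950+1/2·6.057104≈30.110322; next y=-2/5·0.541506+1/4·30.110322≈7.310978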